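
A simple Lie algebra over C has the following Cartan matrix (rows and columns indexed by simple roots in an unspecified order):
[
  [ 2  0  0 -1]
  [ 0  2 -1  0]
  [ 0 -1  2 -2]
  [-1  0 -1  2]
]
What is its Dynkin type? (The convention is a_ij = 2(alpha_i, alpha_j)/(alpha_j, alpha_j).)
The matrix has rank 4 with 2's on the diagonal. Reading the off-diagonal entries as Dynkin edges (a single edge where a_ij = a_ji = -1; a double or triple edge where a_ij * a_ji = 2 or 3), the diagram is a chain of 4 nodes with a double edge between the middle two (F_4). One simple-root ordering that puts it in standard form is (alpha_2, alpha_3, alpha_4, alpha_1). So the algebra is type F_4.

F_4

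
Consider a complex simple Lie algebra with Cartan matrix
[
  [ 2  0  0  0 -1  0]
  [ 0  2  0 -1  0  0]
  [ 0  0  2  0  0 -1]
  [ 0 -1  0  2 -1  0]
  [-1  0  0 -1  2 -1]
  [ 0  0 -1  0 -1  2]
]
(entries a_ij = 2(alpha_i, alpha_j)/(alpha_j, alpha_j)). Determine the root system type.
E_6

The matrix has rank 6 with 2's on the diagonal. Reading the off-diagonal entries as Dynkin edges (a single edge where a_ij = a_ji = -1; a double or triple edge where a_ij * a_ji = 2 or 3), the diagram is a chain of 5 nodes with one extra node attached to the third node from one end (E_6). One simple-root ordering that puts it in standard form is (alpha_2, alpha_1, alpha_4, alpha_5, alpha_6, alpha_3). So the algebra is type E_6.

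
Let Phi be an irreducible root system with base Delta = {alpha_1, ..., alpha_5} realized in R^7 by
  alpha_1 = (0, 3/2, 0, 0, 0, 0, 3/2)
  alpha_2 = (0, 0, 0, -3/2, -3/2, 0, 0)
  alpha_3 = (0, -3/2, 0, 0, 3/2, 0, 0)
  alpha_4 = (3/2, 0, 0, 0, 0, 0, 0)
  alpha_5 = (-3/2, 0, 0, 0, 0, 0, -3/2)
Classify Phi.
Compute the Cartan integers a_ij = 2(alpha_i, alpha_j)/(alpha_j, alpha_j); the resulting 5x5 Cartan matrix is
[[2, 0, -1, 0, -1], [0, 2, -1, 0, 0], [-1, -1, 2, 0, 0], [0, 0, 0, 2, -1], [-1, 0, 0, -2, 2]].
The roots have two lengths (squared-length ratio 2:1); the short ones are alpha_{4}. The associated Dynkin diagram is a chain of 5 nodes with a double edge at one end; the terminal node there is the unique short simple root (B_5), so the type is B_5 (the algebra so(11)).

B5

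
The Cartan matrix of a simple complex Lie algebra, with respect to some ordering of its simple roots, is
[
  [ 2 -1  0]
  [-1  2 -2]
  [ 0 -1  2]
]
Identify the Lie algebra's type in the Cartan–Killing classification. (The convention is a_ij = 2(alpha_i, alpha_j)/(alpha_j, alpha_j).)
The matrix has rank 3 with 2's on the diagonal. Reading the off-diagonal entries as Dynkin edges (a single edge where a_ij = a_ji = -1; a double or triple edge where a_ij * a_ji = 2 or 3), the diagram is a chain of 3 nodes with a double edge at one end; the terminal node there is the unique short simple root (B_3). One simple-root ordering that puts it in standard form is (alpha_1, alpha_2, alpha_3). So the algebra is type B_3, i.e. so(7).

type B_3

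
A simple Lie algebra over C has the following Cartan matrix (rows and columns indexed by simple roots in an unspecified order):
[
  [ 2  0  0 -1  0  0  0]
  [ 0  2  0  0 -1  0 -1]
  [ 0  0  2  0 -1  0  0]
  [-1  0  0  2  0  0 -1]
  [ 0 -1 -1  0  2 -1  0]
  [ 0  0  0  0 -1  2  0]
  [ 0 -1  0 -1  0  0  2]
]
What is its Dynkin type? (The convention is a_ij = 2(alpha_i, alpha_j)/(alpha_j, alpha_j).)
D_7

The matrix has rank 7 with 2's on the diagonal. Reading the off-diagonal entries as Dynkin edges (a single edge where a_ij = a_ji = -1; a double or triple edge where a_ij * a_ji = 2 or 3), the diagram is a chain of 5 nodes with a fork of two nodes at one end (D_7). One simple-root ordering that puts it in standard form is (alpha_1, alpha_4, alpha_7, alpha_2, alpha_5, alpha_6, alpha_3). So the algebra is type D_7, i.e. so(14).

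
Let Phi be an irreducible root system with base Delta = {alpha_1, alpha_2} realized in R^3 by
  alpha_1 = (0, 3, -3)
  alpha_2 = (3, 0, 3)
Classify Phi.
type A_2

Compute the Cartan integers a_ij = 2(alpha_i, alpha_j)/(alpha_j, alpha_j); the resulting 2x2 Cartan matrix is
[[2, -1], [-1, 2]].
All simple roots have the same length, so the diagram is simply laced. The associated Dynkin diagram is a chain of 2 nodes with single edges (A_2), so the type is A_2 (the algebra sl(3)).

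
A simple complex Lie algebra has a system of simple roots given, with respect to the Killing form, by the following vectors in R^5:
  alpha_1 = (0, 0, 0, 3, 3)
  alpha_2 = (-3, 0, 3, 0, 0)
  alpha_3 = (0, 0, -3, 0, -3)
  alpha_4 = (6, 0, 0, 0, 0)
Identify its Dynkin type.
C_4

Compute the Cartan integers a_ij = 2(alpha_i, alpha_j)/(alpha_j, alpha_j); the resulting 4x4 Cartan matrix is
[[2, 0, -1, 0], [0, 2, -1, -1], [-1, -1, 2, 0], [0, -2, 0, 2]].
The roots have two lengths (squared-length ratio 2:1); the short ones are alpha_{1,2,3}. The associated Dynkin diagram is a chain of 4 nodes with a double edge at one end; the terminal node there is the unique long simple root (C_4), so the type is C_4 (the algebra sp(8)).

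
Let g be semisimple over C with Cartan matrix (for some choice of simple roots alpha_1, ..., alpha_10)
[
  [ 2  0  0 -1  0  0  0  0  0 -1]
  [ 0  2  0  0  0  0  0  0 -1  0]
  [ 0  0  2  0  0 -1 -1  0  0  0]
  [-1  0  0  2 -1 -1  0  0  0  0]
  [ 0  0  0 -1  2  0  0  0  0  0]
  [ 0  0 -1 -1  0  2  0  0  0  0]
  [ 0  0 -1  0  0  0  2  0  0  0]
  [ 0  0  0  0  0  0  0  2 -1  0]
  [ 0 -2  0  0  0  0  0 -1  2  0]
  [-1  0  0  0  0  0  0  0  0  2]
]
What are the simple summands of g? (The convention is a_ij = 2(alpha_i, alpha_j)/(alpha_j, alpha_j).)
B_3 (so(7)) ⊕ E_7

The diagram associated to this matrix has two connected components: the simple roots {alpha_2, alpha_8, alpha_9} form a chain of 3 nodes with a double edge at one end; the terminal node there is the unique short simple root (B_3), and {alpha_1, alpha_3, alpha_4, alpha_5, alpha_6, alpha_7, alpha_10} form a chain of 6 nodes with one extra node attached to the third node from one end (E_7). A semisimple Lie algebra decomposes uniquely as the direct sum of simple ideals, one per connected component of its Dynkin diagram, so g ≅ B_3 ⊕ E_7 (dimension 21 + 133 = 154).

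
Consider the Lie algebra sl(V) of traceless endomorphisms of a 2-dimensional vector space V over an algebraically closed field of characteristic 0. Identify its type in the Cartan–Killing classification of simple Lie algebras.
A1

This is sl(2), which has dimension 2^2 - 1 = 3 and rank 2 - 1 = 1 (a Cartan subalgebra is the diagonal traceless matrices). In the classification of classical Lie algebras, the special linear algebra sl(n+1) has type A_n; here n = 1, so the Dynkin diagram is a chain of 1 nodes with single edges (A_1). Hence the type is A_1.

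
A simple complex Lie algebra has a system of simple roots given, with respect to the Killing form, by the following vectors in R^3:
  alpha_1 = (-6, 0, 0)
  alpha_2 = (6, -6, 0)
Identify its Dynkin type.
B_2 (so(5))

Compute the Cartan integers a_ij = 2(alpha_i, alpha_j)/(alpha_j, alpha_j); the resulting 2x2 Cartan matrix is
[[2, -1], [-2, 2]].
The roots have two lengths (squared-length ratio 2:1); the short ones are alpha_{1}. The associated Dynkin diagram is a chain of 2 nodes with a double edge at one end; the terminal node there is the unique short simple root (B_2), so the type is B_2 (the algebra so(5)).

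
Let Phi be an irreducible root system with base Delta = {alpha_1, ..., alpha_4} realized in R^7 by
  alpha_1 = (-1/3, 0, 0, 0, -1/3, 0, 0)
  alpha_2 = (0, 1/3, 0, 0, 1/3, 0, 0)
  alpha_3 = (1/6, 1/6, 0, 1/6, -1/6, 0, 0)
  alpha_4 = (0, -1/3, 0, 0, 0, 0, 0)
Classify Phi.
F_4

Compute the Cartan integers a_ij = 2(alpha_i, alpha_j)/(alpha_j, alpha_j); the resulting 4x4 Cartan matrix is
[[2, -1, 0, 0], [-1, 2, 0, -2], [0, 0, 2, -1], [0, -1, -1, 2]].
The roots have two lengths (squared-length ratio 2:1); the short ones are alpha_{3,4}. The associated Dynkin diagram is a chain of 4 nodes with a double edge between the middle two (F_4), so the type is F_4.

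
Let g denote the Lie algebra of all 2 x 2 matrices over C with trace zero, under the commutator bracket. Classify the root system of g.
This is sl(2), which has dimension 2^2 - 1 = 3 and rank 2 - 1 = 1 (a Cartan subalgebra is the diagonal traceless matrices). In the classification of classical Lie algebras, the special linear algebra sl(n+1) has type A_n; here n = 1, so the Dynkin diagram is a chain of 1 nodes with single edges (A_1). Hence the type is A_1.

type A_1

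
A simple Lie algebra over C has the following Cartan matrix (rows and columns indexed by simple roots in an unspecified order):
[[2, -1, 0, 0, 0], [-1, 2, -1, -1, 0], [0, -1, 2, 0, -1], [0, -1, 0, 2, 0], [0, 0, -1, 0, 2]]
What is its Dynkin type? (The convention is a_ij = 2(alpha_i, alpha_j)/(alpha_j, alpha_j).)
The matrix has rank 5 with 2's on the diagonal. Reading the off-diagonal entries as Dynkin edges (a single edge where a_ij = a_ji = -1; a double or triple edge where a_ij * a_ji = 2 or 3), the diagram is a chain of 3 nodes with a fork of two nodes at one end (D_5). One simple-root ordering that puts it in standard form is (alpha_5, alpha_3, alpha_2, alpha_4, alpha_1). So the algebra is type D_5, i.e. so(10).

type D_5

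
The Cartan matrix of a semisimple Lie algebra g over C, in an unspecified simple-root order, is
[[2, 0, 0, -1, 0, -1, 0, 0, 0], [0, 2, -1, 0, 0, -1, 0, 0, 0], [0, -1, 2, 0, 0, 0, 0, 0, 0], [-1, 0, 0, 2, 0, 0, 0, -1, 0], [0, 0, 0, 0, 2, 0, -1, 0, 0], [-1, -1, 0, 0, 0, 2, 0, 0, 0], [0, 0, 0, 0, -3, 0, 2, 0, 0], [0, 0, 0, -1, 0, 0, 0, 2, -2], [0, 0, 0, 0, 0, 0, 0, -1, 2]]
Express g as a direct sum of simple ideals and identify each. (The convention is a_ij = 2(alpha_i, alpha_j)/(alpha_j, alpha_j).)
The diagram associated to this matrix has two connected components: the simple roots {alpha_1, alpha_2, alpha_3, alpha_4, alpha_6, alpha_8, alpha_9} form a chain of 7 nodes with a double edge at one end; the terminal node there is the unique short simple root (B_7), and {alpha_5, alpha_7} form two nodes joined by a triple edge (G_2). A semisimple Lie algebra decomposes uniquely as the direct sum of simple ideals, one per connected component of its Dynkin diagram, so g ≅ B_7 ⊕ G_2 (dimension 105 + 14 = 119).

B_7 ⊕ G_2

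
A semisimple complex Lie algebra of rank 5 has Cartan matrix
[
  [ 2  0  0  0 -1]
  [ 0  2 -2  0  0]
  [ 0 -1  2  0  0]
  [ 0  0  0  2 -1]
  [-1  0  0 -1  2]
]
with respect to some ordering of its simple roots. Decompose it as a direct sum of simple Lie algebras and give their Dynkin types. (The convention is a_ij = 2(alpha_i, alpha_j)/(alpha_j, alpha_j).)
type A_3 ⊕ type B_2

The diagram associated to this matrix has two connected components: the simple roots {alpha_1, alpha_4, alpha_5} form a chain of 3 nodes with single edges (A_3), and {alpha_2, alpha_3} form a chain of 2 nodes with a double edge at one end; the terminal node there is the unique short simple root (B_2). A semisimple Lie algebra decomposes uniquely as the direct sum of simple ideals, one per connected component of its Dynkin diagram, so g ≅ A_3 ⊕ B_2 (dimension 15 + 10 = 25).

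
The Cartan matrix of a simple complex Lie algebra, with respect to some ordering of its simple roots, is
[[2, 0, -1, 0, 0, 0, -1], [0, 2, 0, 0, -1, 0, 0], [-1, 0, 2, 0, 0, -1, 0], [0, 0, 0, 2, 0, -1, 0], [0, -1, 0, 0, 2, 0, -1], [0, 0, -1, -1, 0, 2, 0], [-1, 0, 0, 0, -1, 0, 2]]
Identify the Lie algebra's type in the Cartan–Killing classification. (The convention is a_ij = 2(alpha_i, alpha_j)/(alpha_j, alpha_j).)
The matrix has rank 7 with 2's on the diagonal. Reading the off-diagonal entries as Dynkin edges (a single edge where a_ij = a_ji = -1; a double or triple edge where a_ij * a_ji = 2 or 3), the diagram is a chain of 7 nodes with single edges (A_7). One simple-root ordering that puts it in standard form is (alpha_2, alpha_5, alpha_7, alpha_1, alpha_3, alpha_6, alpha_4). So the algebra is type A_7, i.e. sl(8).

type A_7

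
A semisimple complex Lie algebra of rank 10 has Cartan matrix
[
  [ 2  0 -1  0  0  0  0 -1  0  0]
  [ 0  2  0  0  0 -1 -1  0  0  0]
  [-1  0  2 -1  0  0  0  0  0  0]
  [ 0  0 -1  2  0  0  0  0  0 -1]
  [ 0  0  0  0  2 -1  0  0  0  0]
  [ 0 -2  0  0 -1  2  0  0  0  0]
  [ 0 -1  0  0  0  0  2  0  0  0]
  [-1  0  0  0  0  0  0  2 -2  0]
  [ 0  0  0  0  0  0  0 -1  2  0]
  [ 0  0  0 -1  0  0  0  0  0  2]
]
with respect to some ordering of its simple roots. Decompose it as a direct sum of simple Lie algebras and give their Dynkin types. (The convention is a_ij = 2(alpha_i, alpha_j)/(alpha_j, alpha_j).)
The diagram associated to this matrix has two connected components: the simple roots {alpha_1, alpha_3, alpha_4, alpha_8, alpha_9, alpha_10} form a chain of 6 nodes with a double edge at one end; the terminal node there is the unique short simple root (B_6), and {alpha_2, alpha_5, alpha_6, alpha_7} form a chain of 4 nodes with a double edge between the middle two (F_4). A semisimple Lie algebra decomposes uniquely as the direct sum of simple ideals, one per connected component of its Dynkin diagram, so g ≅ B_6 ⊕ F_4 (dimension 78 + 52 = 130).

B6 + F4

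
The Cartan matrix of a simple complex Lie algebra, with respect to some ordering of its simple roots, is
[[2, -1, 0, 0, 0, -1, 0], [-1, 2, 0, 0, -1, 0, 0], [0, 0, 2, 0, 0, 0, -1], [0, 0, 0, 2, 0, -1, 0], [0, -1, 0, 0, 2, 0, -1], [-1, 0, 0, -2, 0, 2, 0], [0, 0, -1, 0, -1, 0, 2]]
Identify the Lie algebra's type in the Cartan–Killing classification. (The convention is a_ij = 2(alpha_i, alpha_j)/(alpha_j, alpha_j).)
The matrix has rank 7 with 2's on the diagonal. Reading the off-diagonal entries as Dynkin edges (a single edge where a_ij = a_ji = -1; a double or triple edge where a_ij * a_ji = 2 or 3), the diagram is a chain of 7 nodes with a double edge at one end; the terminal node there is the unique short simple root (B_7). One simple-root ordering that puts it in standard form is (alpha_3, alpha_7, alpha_5, alpha_2, alpha_1, alpha_6, alpha_4). So the algebra is type B_7, i.e. so(15).

B_7 (so(15))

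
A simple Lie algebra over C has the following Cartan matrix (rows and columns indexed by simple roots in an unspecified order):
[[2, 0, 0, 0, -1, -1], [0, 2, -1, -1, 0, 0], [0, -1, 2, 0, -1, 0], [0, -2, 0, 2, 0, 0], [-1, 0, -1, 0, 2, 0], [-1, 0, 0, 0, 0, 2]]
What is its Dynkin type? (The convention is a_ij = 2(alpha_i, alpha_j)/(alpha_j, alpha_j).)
The matrix has rank 6 with 2's on the diagonal. Reading the off-diagonal entries as Dynkin edges (a single edge where a_ij = a_ji = -1; a double or triple edge where a_ij * a_ji = 2 or 3), the diagram is a chain of 6 nodes with a double edge at one end; the terminal node there is the unique long simple root (C_6). One simple-root ordering that puts it in standard form is (alpha_6, alpha_1, alpha_5, alpha_3, alpha_2, alpha_4). So the algebra is type C_6, i.e. sp(12).

C_6 (sp(12))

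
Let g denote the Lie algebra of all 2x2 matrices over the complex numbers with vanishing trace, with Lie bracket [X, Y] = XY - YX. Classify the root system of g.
This is sl(2), which has dimension 2^2 - 1 = 3 and rank 2 - 1 = 1 (a Cartan subalgebra is the diagonal traceless matrices). In the classification of classical Lie algebras, the special linear algebra sl(n+1) has type A_n; here n = 1, so the Dynkin diagram is a chain of 1 nodes with single edges (A_1). Hence the type is A_1.

A_1 (sl(2))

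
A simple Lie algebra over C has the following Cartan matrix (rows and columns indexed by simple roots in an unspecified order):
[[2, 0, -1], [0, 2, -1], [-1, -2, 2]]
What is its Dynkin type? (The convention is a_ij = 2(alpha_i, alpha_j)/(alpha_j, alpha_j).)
The matrix has rank 3 with 2's on the diagonal. Reading the off-diagonal entries as Dynkin edges (a single edge where a_ij = a_ji = -1; a double or triple edge where a_ij * a_ji = 2 or 3), the diagram is a chain of 3 nodes with a double edge at one end; the terminal node there is the unique short simple root (B_3). One simple-root ordering that puts it in standard form is (alpha_1, alpha_3, alpha_2). So the algebra is type B_3, i.e. so(7).

B3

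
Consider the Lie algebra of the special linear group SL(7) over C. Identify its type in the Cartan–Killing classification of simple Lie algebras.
This is sl(7), which has dimension 7^2 - 1 = 48 and rank 7 - 1 = 6 (a Cartan subalgebra is the diagonal traceless matrices). In the classification of classical Lie algebras, the special linear algebra sl(n+1) has type A_n; here n = 6, so the Dynkin diagram is a chain of 6 nodes with single edges (A_6). Hence the type is A_6.

A_6 (sl(7))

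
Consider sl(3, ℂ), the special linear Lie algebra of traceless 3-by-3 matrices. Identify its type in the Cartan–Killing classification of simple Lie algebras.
A_2 (sl(3))

This is sl(3), which has dimension 3^2 - 1 = 8 and rank 3 - 1 = 2 (a Cartan subalgebra is the diagonal traceless matrices). In the classification of classical Lie algebras, the special linear algebra sl(n+1) has type A_n; here n = 2, so the Dynkin diagram is a chain of 2 nodes with single edges (A_2). Hence the type is A_2.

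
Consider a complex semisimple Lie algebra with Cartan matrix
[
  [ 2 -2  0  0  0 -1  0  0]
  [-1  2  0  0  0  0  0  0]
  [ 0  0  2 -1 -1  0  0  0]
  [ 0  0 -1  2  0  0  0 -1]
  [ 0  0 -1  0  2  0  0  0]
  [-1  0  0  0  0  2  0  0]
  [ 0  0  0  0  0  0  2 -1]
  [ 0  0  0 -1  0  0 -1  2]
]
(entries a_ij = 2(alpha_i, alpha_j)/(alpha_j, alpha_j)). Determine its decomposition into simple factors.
A_5 + B_3

The diagram associated to this matrix has two connected components: the simple roots {alpha_3, alpha_4, alpha_5, alpha_7, alpha_8} form a chain of 5 nodes with single edges (A_5), and {alpha_1, alpha_2, alpha_6} form a chain of 3 nodes with a double edge at one end; the terminal node there is the unique short simple root (B_3). A semisimple Lie algebra decomposes uniquely as the direct sum of simple ideals, one per connected component of its Dynkin diagram, so g ≅ A_5 ⊕ B_3 (dimension 35 + 21 = 56).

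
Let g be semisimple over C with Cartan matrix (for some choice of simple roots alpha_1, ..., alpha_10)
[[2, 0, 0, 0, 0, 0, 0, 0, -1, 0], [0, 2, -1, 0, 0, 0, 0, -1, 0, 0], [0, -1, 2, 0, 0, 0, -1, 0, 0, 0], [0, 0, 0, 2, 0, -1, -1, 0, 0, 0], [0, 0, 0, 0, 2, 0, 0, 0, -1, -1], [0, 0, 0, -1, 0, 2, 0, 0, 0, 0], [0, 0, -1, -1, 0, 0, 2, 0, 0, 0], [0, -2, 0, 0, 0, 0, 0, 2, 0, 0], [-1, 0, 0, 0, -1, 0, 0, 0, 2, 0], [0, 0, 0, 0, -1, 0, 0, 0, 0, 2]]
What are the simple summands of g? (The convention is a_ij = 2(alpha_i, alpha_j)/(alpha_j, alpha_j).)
type A_4 ⊕ type C_6

The diagram associated to this matrix has two connected components: the simple roots {alpha_1, alpha_5, alpha_9, alpha_10} form a chain of 4 nodes with single edges (A_4), and {alpha_2, alpha_3, alpha_4, alpha_6, alpha_7, alpha_8} form a chain of 6 nodes with a double edge at one end; the terminal node there is the unique long simple root (C_6). A semisimple Lie algebra decomposes uniquely as the direct sum of simple ideals, one per connected component of its Dynkin diagram, so g ≅ A_4 ⊕ C_6 (dimension 24 + 78 = 102).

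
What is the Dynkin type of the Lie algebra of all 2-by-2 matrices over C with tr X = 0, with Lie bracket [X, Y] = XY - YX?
This is sl(2), which has dimension 2^2 - 1 = 3 and rank 2 - 1 = 1 (a Cartan subalgebra is the diagonal traceless matrices). In the classification of classical Lie algebras, the special linear algebra sl(n+1) has type A_n; here n = 1, so the Dynkin diagram is a chain of 1 nodes with single edges (A_1). Hence the type is A_1.

A_1 (sl(2))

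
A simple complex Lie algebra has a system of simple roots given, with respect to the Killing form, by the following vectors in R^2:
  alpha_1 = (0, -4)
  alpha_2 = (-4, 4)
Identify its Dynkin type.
Compute the Cartan integers a_ij = 2(alpha_i, alpha_j)/(alpha_j, alpha_j); the resulting 2x2 Cartan matrix is
[[2, -1], [-2, 2]].
The roots have two lengths (squared-length ratio 2:1); the short ones are alpha_{1}. The associated Dynkin diagram is a chain of 2 nodes with a double edge at one end; the terminal node there is the unique short simple root (B_2), so the type is B_2 (the algebra so(5)).

B_2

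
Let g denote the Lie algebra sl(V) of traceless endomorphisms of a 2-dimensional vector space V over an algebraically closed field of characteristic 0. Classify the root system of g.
A_1 (sl(2))

This is sl(2), which has dimension 2^2 - 1 = 3 and rank 2 - 1 = 1 (a Cartan subalgebra is the diagonal traceless matrices). In the classification of classical Lie algebras, the special linear algebra sl(n+1) has type A_n; here n = 1, so the Dynkin diagram is a chain of 1 nodes with single edges (A_1). Hence the type is A_1.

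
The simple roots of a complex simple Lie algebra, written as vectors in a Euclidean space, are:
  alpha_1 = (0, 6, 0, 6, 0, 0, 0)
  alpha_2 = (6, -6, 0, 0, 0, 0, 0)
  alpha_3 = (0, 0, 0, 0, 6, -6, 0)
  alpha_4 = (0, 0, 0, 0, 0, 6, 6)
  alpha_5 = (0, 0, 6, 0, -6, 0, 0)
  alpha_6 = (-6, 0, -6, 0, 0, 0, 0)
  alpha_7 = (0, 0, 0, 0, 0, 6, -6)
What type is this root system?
Compute the Cartan integers a_ij = 2(alpha_i, alpha_j)/(alpha_j, alpha_j); the resulting 7x7 Cartan matrix is
[[2, -1, 0, 0, 0, 0, 0], [-1, 2, 0, 0, 0, -1, 0], [0, 0, 2, -1, -1, 0, -1], [0, 0, -1, 2, 0, 0, 0], [0, 0, -1, 0, 2, -1, 0], [0, -1, 0, 0, -1, 2, 0], [0, 0, -1, 0, 0, 0, 2]].
All simple roots have the same length, so the diagram is simply laced. The associated Dynkin diagram is a chain of 5 nodes with a fork of two nodes at one end (D_7), so the type is D_7 (the algebra so(14)).

D_7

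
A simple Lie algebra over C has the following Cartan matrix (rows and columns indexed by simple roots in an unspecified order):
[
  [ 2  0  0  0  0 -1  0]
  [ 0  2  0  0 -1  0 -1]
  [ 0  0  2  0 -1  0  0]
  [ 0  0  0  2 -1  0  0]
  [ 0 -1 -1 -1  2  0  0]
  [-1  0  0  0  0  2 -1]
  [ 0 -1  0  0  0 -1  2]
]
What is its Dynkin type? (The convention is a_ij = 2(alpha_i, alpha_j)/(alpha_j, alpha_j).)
D_7 (so(14))

The matrix has rank 7 with 2's on the diagonal. Reading the off-diagonal entries as Dynkin edges (a single edge where a_ij = a_ji = -1; a double or triple edge where a_ij * a_ji = 2 or 3), the diagram is a chain of 5 nodes with a fork of two nodes at one end (D_7). One simple-root ordering that puts it in standard form is (alpha_1, alpha_6, alpha_7, alpha_2, alpha_5, alpha_3, alpha_4). So the algebra is type D_7, i.e. so(14).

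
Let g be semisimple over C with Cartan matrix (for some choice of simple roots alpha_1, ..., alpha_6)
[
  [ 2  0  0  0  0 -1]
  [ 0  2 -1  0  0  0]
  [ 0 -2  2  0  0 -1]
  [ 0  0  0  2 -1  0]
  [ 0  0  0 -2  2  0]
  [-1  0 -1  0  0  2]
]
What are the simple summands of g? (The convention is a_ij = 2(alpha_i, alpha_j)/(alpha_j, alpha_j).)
type B_2 ⊕ type B_4

The diagram associated to this matrix has two connected components: the simple roots {alpha_4, alpha_5} form a chain of 2 nodes with a double edge at one end; the terminal node there is the unique short simple root (B_2), and {alpha_1, alpha_2, alpha_3, alpha_6} form a chain of 4 nodes with a double edge at one end; the terminal node there is the unique short simple root (B_4). A semisimple Lie algebra decomposes uniquely as the direct sum of simple ideals, one per connected component of its Dynkin diagram, so g ≅ B_2 ⊕ B_4 (dimension 10 + 36 = 46).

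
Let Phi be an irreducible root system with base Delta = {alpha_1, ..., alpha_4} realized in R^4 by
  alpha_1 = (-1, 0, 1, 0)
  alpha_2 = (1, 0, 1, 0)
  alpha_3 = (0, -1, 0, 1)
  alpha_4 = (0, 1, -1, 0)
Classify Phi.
D_4 (so(8))

Compute the Cartan integers a_ij = 2(alpha_i, alpha_j)/(alpha_j, alpha_j); the resulting 4x4 Cartan matrix is
[[2, 0, 0, -1], [0, 2, 0, -1], [0, 0, 2, -1], [-1, -1, -1, 2]].
All simple roots have the same length, so the diagram is simply laced. The associated Dynkin diagram is a chain of 2 nodes with a fork of two nodes at one end (D_4), so the type is D_4 (the algebra so(8)).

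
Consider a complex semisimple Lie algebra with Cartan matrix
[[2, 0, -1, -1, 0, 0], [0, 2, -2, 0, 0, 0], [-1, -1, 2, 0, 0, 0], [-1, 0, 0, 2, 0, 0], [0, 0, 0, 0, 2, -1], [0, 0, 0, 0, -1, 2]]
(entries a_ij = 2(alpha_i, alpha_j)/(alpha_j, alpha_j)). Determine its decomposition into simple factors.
type A_2 + type C_4

The diagram associated to this matrix has two connected components: the simple roots {alpha_5, alpha_6} form a chain of 2 nodes with single edges (A_2), and {alpha_1, alpha_2, alpha_3, alpha_4} form a chain of 4 nodes with a double edge at one end; the terminal node there is the unique long simple root (C_4). A semisimple Lie algebra decomposes uniquely as the direct sum of simple ideals, one per connected component of its Dynkin diagram, so g ≅ A_2 ⊕ C_4 (dimension 8 + 36 = 44).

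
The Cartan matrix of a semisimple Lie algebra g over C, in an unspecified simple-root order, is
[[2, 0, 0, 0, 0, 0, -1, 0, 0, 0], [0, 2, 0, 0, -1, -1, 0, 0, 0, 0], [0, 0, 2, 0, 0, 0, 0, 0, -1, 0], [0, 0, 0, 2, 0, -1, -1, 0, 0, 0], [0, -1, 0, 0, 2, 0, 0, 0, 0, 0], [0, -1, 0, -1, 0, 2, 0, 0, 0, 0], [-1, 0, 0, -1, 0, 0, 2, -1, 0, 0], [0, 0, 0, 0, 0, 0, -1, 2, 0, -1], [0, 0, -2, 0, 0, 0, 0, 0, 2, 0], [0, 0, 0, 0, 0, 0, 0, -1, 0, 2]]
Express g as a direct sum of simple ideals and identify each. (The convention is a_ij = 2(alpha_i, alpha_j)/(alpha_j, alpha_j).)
The diagram associated to this matrix has two connected components: the simple roots {alpha_3, alpha_9} form a chain of 2 nodes with a double edge at one end; the terminal node there is the unique short simple root (B_2), and {alpha_1, alpha_2, alpha_4, alpha_5, alpha_6, alpha_7, alpha_8, alpha_10} form a chain of 7 nodes with one extra node attached to the third node from one end (E_8). A semisimple Lie algebra decomposes uniquely as the direct sum of simple ideals, one per connected component of its Dynkin diagram, so g ≅ B_2 ⊕ E_8 (dimension 10 + 248 = 258).

B_2 ⊕ E_8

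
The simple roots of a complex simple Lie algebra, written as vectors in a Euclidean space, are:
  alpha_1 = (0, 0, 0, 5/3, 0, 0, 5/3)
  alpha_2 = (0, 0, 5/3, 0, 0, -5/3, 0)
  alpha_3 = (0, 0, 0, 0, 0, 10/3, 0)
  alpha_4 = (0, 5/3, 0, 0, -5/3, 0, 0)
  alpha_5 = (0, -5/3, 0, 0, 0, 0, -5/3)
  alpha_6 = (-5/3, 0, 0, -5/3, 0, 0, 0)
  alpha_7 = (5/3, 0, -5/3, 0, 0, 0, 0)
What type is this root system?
Compute the Cartan integers a_ij = 2(alpha_i, alpha_j)/(alpha_j, alpha_j); the resulting 7x7 Cartan matrix is
[[2, 0, 0, 0, -1, -1, 0], [0, 2, -1, 0, 0, 0, -1], [0, -2, 2, 0, 0, 0, 0], [0, 0, 0, 2, -1, 0, 0], [-1, 0, 0, -1, 2, 0, 0], [-1, 0, 0, 0, 0, 2, -1], [0, -1, 0, 0, 0, -1, 2]].
The roots have two lengths (squared-length ratio 2:1); the short ones are alpha_{1,2,4,5,6,7}. The associated Dynkin diagram is a chain of 7 nodes with a double edge at one end; the terminal node there is the unique long simple root (C_7), so the type is C_7 (the algebra sp(14)).

C_7 (sp(14))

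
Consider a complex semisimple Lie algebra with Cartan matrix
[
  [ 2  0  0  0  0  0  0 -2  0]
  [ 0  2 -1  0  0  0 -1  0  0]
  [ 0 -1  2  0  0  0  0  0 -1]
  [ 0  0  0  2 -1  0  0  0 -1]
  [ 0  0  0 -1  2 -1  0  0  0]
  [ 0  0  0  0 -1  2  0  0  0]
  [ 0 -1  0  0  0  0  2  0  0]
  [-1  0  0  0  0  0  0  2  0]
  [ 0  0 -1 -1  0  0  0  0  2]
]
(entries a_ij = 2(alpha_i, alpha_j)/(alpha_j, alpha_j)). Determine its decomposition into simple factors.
A7 + B2

The diagram associated to this matrix has two connected components: the simple roots {alpha_2, alpha_3, alpha_4, alpha_5, alpha_6, alpha_7, alpha_9} form a chain of 7 nodes with single edges (A_7), and {alpha_1, alpha_8} form a chain of 2 nodes with a double edge at one end; the terminal node there is the unique short simple root (B_2). A semisimple Lie algebra decomposes uniquely as the direct sum of simple ideals, one per connected component of its Dynkin diagram, so g ≅ A_7 ⊕ B_2 (dimension 63 + 10 = 73).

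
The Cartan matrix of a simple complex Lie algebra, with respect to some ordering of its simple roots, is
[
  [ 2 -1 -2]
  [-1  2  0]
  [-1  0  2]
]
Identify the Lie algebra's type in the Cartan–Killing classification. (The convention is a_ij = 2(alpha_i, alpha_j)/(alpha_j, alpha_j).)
type B_3

The matrix has rank 3 with 2's on the diagonal. Reading the off-diagonal entries as Dynkin edges (a single edge where a_ij = a_ji = -1; a double or triple edge where a_ij * a_ji = 2 or 3), the diagram is a chain of 3 nodes with a double edge at one end; the terminal node there is the unique short simple root (B_3). One simple-root ordering that puts it in standard form is (alpha_2, alpha_1, alpha_3). So the algebra is type B_3, i.e. so(7).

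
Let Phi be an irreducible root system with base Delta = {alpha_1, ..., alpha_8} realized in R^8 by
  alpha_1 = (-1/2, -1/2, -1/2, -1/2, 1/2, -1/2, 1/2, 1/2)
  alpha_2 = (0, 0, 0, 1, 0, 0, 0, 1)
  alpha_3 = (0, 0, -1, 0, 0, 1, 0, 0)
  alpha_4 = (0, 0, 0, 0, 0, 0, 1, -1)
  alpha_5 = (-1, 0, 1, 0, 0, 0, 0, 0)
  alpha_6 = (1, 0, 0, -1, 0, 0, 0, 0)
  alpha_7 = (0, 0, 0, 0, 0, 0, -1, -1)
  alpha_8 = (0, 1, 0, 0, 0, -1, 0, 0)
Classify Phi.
type E_8

Compute the Cartan integers a_ij = 2(alpha_i, alpha_j)/(alpha_j, alpha_j); the resulting 8x8 Cartan matrix is
[[2, 0, 0, 0, 0, 0, -1, 0], [0, 2, 0, -1, 0, -1, -1, 0], [0, 0, 2, 0, -1, 0, 0, -1], [0, -1, 0, 2, 0, 0, 0, 0], [0, 0, -1, 0, 2, -1, 0, 0], [0, -1, 0, 0, -1, 2, 0, 0], [-1, -1, 0, 0, 0, 0, 2, 0], [0, 0, -1, 0, 0, 0, 0, 2]].
All simple roots have the same length, so the diagram is simply laced. The associated Dynkin diagram is a chain of 7 nodes with one extra node attached to the third node from one end (E_8), so the type is E_8.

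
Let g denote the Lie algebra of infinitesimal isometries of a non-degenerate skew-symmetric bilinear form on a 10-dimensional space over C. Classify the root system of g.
C5

This is sp(10), which has dimension 10(10+1)/2 = 55 and rank 10/2 = 5. In the classification of classical Lie algebras, the symplectic algebra sp(2n) has type C_n; here n = 5, so the Dynkin diagram is a chain of 5 nodes with a double edge at one end; the terminal node there is the unique long simple root (C_5). Hence the type is C_5.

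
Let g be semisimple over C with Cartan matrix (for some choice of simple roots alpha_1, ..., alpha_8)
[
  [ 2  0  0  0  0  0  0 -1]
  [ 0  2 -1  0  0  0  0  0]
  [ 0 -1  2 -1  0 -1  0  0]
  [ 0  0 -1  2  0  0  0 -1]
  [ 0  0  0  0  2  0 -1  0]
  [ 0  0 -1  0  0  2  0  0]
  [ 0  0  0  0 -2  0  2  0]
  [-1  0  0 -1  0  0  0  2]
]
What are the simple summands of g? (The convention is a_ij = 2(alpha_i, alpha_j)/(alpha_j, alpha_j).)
type B_2 ⊕ type D_6

The diagram associated to this matrix has two connected components: the simple roots {alpha_5, alpha_7} form a chain of 2 nodes with a double edge at one end; the terminal node there is the unique short simple root (B_2), and {alpha_1, alpha_2, alpha_3, alpha_4, alpha_6, alpha_8} form a chain of 4 nodes with a fork of two nodes at one end (D_6). A semisimple Lie algebra decomposes uniquely as the direct sum of simple ideals, one per connected component of its Dynkin diagram, so g ≅ B_2 ⊕ D_6 (dimension 10 + 66 = 76).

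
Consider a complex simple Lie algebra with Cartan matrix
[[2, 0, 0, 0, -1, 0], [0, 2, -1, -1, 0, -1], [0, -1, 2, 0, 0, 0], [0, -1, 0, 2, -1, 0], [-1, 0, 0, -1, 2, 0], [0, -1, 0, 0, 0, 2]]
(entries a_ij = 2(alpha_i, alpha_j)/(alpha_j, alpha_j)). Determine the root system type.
type D_6

The matrix has rank 6 with 2's on the diagonal. Reading the off-diagonal entries as Dynkin edges (a single edge where a_ij = a_ji = -1; a double or triple edge where a_ij * a_ji = 2 or 3), the diagram is a chain of 4 nodes with a fork of two nodes at one end (D_6). One simple-root ordering that puts it in standard form is (alpha_1, alpha_5, alpha_4, alpha_2, alpha_6, alpha_3). So the algebra is type D_6, i.e. so(12).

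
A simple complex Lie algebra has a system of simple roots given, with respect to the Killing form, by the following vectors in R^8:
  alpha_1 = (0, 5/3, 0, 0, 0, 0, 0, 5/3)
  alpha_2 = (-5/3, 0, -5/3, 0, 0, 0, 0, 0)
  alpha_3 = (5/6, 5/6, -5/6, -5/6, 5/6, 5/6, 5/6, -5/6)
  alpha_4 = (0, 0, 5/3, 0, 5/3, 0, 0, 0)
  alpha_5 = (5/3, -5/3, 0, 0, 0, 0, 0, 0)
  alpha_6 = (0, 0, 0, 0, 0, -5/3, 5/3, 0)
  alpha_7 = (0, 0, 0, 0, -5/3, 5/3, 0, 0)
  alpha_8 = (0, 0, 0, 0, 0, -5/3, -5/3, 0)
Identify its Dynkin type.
Compute the Cartan integers a_ij = 2(alpha_i, alpha_j)/(alpha_j, alpha_j); the resulting 8x8 Cartan matrix is
[[2, 0, 0, 0, -1, 0, 0, 0], [0, 2, 0, -1, -1, 0, 0, 0], [0, 0, 2, 0, 0, 0, 0, -1], [0, -1, 0, 2, 0, 0, -1, 0], [-1, -1, 0, 0, 2, 0, 0, 0], [0, 0, 0, 0, 0, 2, -1, 0], [0, 0, 0, -1, 0, -1, 2, -1], [0, 0, -1, 0, 0, 0, -1, 2]].
All simple roots have the same length, so the diagram is simply laced. The associated Dynkin diagram is a chain of 7 nodes with one extra node attached to the third node from one end (E_8), so the type is E_8.

type E_8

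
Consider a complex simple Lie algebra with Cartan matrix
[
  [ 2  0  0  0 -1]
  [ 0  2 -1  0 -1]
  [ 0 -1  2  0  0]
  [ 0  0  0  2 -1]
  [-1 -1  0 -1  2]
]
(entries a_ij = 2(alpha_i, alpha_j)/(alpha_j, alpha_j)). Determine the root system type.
type D_5

The matrix has rank 5 with 2's on the diagonal. Reading the off-diagonal entries as Dynkin edges (a single edge where a_ij = a_ji = -1; a double or triple edge where a_ij * a_ji = 2 or 3), the diagram is a chain of 3 nodes with a fork of two nodes at one end (D_5). One simple-root ordering that puts it in standard form is (alpha_3, alpha_2, alpha_5, alpha_1, alpha_4). So the algebra is type D_5, i.e. so(10).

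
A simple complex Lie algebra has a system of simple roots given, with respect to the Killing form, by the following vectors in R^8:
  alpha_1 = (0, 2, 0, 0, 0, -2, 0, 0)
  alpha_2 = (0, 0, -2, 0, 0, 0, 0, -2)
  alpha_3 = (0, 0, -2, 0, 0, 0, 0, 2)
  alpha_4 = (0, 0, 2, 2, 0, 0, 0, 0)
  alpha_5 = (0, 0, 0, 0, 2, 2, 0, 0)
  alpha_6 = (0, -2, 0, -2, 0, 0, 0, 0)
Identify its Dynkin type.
Compute the Cartan integers a_ij = 2(alpha_i, alpha_j)/(alpha_j, alpha_j); the resulting 6x6 Cartan matrix is
[[2, 0, 0, 0, -1, -1], [0, 2, 0, -1, 0, 0], [0, 0, 2, -1, 0, 0], [0, -1, -1, 2, 0, -1], [-1, 0, 0, 0, 2, 0], [-1, 0, 0, -1, 0, 2]].
All simple roots have the same length, so the diagram is simply laced. The associated Dynkin diagram is a chain of 4 nodes with a fork of two nodes at one end (D_6), so the type is D_6 (the algebra so(12)).

D_6 (so(12))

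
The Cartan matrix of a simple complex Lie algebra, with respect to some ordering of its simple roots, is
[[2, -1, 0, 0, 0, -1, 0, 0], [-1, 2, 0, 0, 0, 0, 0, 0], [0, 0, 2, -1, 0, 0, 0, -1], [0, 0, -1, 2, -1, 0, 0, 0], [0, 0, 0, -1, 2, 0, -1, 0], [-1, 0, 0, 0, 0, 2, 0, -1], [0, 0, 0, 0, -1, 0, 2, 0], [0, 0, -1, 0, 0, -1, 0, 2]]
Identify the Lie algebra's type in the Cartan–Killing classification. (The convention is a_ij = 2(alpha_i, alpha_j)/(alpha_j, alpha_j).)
The matrix has rank 8 with 2's on the diagonal. Reading the off-diagonal entries as Dynkin edges (a single edge where a_ij = a_ji = -1; a double or triple edge where a_ij * a_ji = 2 or 3), the diagram is a chain of 8 nodes with single edges (A_8). One simple-root ordering that puts it in standard form is (alpha_7, alpha_5, alpha_4, alpha_3, alpha_8, alpha_6, alpha_1, alpha_2). So the algebra is type A_8, i.e. sl(9).

A_8 (sl(9))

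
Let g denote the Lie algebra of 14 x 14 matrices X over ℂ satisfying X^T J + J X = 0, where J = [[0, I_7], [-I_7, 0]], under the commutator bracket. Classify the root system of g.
C_7

This is sp(14), which has dimension 14(14+1)/2 = 105 and rank 14/2 = 7. In the classification of classical Lie algebras, the symplectic algebra sp(2n) has type C_n; here n = 7, so the Dynkin diagram is a chain of 7 nodes with a double edge at one end; the terminal node there is the unique long simple root (C_7). Hence the type is C_7.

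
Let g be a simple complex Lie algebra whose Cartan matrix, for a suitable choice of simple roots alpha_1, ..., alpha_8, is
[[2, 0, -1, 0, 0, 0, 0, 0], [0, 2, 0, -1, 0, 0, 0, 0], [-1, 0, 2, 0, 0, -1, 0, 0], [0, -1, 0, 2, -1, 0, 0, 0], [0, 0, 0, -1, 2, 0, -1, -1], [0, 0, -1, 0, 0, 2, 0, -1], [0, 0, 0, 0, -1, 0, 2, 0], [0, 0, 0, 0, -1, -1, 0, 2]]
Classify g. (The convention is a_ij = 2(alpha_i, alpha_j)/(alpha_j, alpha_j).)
The matrix has rank 8 with 2's on the diagonal. Reading the off-diagonal entries as Dynkin edges (a single edge where a_ij = a_ji = -1; a double or triple edge where a_ij * a_ji = 2 or 3), the diagram is a chain of 7 nodes with one extra node attached to the third node from one end (E_8). One simple-root ordering that puts it in standard form is (alpha_2, alpha_7, alpha_4, alpha_5, alpha_8, alpha_6, alpha_3, alpha_1). So the algebra is type E_8.

E_8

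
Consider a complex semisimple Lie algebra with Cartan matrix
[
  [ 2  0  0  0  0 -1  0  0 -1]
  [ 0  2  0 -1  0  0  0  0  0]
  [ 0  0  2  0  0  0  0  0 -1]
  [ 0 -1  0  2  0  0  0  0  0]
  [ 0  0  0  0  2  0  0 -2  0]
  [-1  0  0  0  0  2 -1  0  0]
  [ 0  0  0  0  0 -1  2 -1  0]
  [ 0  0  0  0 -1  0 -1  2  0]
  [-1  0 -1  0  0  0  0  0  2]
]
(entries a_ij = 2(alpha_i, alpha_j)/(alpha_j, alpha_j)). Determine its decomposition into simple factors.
The diagram associated to this matrix has two connected components: the simple roots {alpha_2, alpha_4} form a chain of 2 nodes with single edges (A_2), and {alpha_1, alpha_3, alpha_5, alpha_6, alpha_7, alpha_8, alpha_9} form a chain of 7 nodes with a double edge at one end; the terminal node there is the unique long simple root (C_7). A semisimple Lie algebra decomposes uniquely as the direct sum of simple ideals, one per connected component of its Dynkin diagram, so g ≅ A_2 ⊕ C_7 (dimension 8 + 105 = 113).

type A_2 + type C_7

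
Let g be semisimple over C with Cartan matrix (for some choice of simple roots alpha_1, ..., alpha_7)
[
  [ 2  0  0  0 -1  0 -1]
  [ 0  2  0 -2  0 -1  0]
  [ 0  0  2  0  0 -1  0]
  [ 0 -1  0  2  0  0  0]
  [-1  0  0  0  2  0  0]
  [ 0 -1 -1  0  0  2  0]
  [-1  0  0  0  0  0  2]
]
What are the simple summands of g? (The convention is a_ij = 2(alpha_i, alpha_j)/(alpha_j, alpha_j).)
The diagram associated to this matrix has two connected components: the simple roots {alpha_1, alpha_5, alpha_7} form a chain of 3 nodes with single edges (A_3), and {alpha_2, alpha_3, alpha_4, alpha_6} form a chain of 4 nodes with a double edge at one end; the terminal node there is the unique short simple root (B_4). A semisimple Lie algebra decomposes uniquely as the direct sum of simple ideals, one per connected component of its Dynkin diagram, so g ≅ A_3 ⊕ B_4 (dimension 15 + 36 = 51).

A3 + B4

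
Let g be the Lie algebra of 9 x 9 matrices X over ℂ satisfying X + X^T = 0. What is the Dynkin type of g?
B_4

This is so(9) with 9 odd, which has dimension 9(9-1)/2 = 36 and rank (9-1)/2 = 4. In the classification of classical Lie algebras, the orthogonal algebra so(2n+1) in an odd number of variables has type B_n; here n = 4, so the Dynkin diagram is a chain of 4 nodes with a double edge at one end; the terminal node there is the unique short simple root (B_4). Hence the type is B_4.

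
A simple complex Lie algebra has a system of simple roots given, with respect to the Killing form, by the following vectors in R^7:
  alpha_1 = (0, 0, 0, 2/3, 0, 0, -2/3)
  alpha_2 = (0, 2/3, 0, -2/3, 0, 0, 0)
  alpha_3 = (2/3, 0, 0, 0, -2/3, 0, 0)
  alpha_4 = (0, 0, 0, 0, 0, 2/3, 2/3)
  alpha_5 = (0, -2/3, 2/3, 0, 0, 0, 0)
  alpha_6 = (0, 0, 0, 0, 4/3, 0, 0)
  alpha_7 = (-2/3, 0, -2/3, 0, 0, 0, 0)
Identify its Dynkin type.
Compute the Cartan integers a_ij = 2(alpha_i, alpha_j)/(alpha_j, alpha_j); the resulting 7x7 Cartan matrix is
[[2, -1, 0, -1, 0, 0, 0], [-1, 2, 0, 0, -1, 0, 0], [0, 0, 2, 0, 0, -1, -1], [-1, 0, 0, 2, 0, 0, 0], [0, -1, 0, 0, 2, 0, -1], [0, 0, -2, 0, 0, 2, 0], [0, 0, -1, 0, -1, 0, 2]].
The roots have two lengths (squared-length ratio 2:1); the short ones are alpha_{1,2,3,4,5,7}. The associated Dynkin diagram is a chain of 7 nodes with a double edge at one end; the terminal node there is the unique long simple root (C_7), so the type is C_7 (the algebra sp(14)).

C_7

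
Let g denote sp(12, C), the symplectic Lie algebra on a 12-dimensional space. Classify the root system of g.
C_6

This is sp(12), which has dimension 12(12+1)/2 = 78 and rank 12/2 = 6. In the classification of classical Lie algebras, the symplectic algebra sp(2n) has type C_n; here n = 6, so the Dynkin diagram is a chain of 6 nodes with a double edge at one end; the terminal node there is the unique long simple root (C_6). Hence the type is C_6.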